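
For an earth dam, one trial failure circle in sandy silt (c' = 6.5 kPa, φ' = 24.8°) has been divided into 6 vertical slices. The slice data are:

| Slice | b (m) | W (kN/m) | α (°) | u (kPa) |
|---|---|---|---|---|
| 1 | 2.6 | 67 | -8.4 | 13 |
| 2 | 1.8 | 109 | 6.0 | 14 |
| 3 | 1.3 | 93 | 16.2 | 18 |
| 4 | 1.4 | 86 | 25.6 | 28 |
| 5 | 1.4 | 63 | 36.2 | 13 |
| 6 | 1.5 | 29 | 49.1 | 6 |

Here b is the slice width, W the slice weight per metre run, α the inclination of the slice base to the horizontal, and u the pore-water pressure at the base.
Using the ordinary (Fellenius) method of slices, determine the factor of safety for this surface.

FS = 1.52

Ordinary method of slices: FS = Σ[c'·Δl_i + (W_i cosα_i − u_i·Δl_i)·tanφ'] / Σ W_i sinα_i, with Δl_i = b_i / cosα_i.
Slice 1: Δl = 2.6/cos(-8.4°) = 2.628 m; N'_1 = 67·cos(-8.4°) − 13·2.628 = 32.1; c'Δl = 17.08; W sinα = -9.8
Slice 2: Δl = 1.8/cos6.0° = 1.810 m; N'_2 = 109·cos6.0° − 14·1.810 = 83.1; c'Δl = 11.76; W sinα = 11.4
Slice 3: Δl = 1.3/cos16.2° = 1.354 m; N'_3 = 93·cos16.2° − 18·1.354 = 64.9; c'Δl = 8.80; W sinα = 25.9
Slice 4: Δl = 1.4/cos25.6° = 1.552 m; N'_4 = 86·cos25.6° − 28·1.552 = 34.1; c'Δl = 10.09; W sinα = 37.2
Slice 5: Δl = 1.4/cos36.2° = 1.735 m; N'_5 = 63·cos36.2° − 13·1.735 = 28.3; c'Δl = 11.28; W sinα = 37.2
Slice 6: Δl = 1.5/cos49.1° = 2.291 m; N'_6 = 29·cos49.1° − 6·2.291 = 5.2; c'Δl = 14.89; W sinα = 21.9
Σc'Δl = 73.9 kN/m; ΣN' = 247.7 kN/m; ΣW sinα = 123.8 kN/m
Resisting = 73.9 + 247.7·tan24.8° = 73.9 + 114.5 = 188.4 kN/m
FS = 188.4 / 123.8 = 1.521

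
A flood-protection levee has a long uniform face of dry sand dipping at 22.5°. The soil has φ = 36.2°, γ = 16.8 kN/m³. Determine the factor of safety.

For a dry cohesionless infinite slope the factor of safety is FS = tanφ / tanβ.
FS = tan36.2° / tan22.5° = 0.7319 / 0.4142 = 1.767

FS = 1.77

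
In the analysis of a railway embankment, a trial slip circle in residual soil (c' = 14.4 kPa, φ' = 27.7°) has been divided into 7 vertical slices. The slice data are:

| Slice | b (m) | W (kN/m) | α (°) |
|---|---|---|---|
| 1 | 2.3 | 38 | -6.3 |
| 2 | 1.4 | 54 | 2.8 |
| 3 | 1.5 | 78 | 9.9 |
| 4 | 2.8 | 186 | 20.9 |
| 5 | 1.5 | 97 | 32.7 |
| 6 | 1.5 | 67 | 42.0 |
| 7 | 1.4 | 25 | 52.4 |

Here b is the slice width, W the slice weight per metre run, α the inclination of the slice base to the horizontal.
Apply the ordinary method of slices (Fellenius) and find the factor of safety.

Ordinary method of slices: FS = Σ[c'·Δl_i + (W_i cosα_i)·tanφ'] / Σ W_i sinα_i, with Δl_i = b_i / cosα_i.
Slice 1: Δl = 2.3/cos(-6.3°) = 2.314 m; N'_1 = 38·cos(-6.3°) = 37.8; c'Δl = 33.32; W sinα = -4.2
Slice 2: Δl = 1.4/cos2.8° = 1.402 m; N'_2 = 54·cos2.8° = 53.9; c'Δl = 20.18; W sinα = 2.6
Slice 3: Δl = 1.5/cos9.9° = 1.523 m; N'_3 = 78·cos9.9° = 76.8; c'Δl = 21.93; W sinα = 13.4
Slice 4: Δl = 2.8/cos20.9° = 2.997 m; N'_4 = 186·cos20.9° = 173.8; c'Δl = 43.16; W sinα = 66.4
Slice 5: Δl = 1.5/cos32.7° = 1.783 m; N'_5 = 97·cos32.7° = 81.6; c'Δl = 25.67; W sinα = 52.4
Slice 6: Δl = 1.5/cos42.0° = 2.018 m; N'_6 = 67·cos42.0° = 49.8; c'Δl = 29.07; W sinα = 44.8
Slice 7: Δl = 1.4/cos52.4° = 2.295 m; N'_7 = 25·cos52.4° = 15.3; c'Δl = 33.04; W sinα = 19.8
Σc'Δl = 206.4 kN/m; ΣN' = 489.0 kN/m; ΣW sinα = 195.3 kN/m
Resisting = 206.4 + 489.0·tan27.7° = 206.4 + 256.7 = 463.1 kN/m
FS = 463.1 / 195.3 = 2.371

FS = 2.37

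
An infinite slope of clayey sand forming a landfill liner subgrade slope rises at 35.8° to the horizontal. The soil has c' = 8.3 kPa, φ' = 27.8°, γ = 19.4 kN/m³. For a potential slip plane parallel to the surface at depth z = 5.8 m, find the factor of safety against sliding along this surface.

FS = 0.89

For an infinite slope with a slip plane parallel to the surface (no pore pressure): FS = [c' + γz cos²β tanφ'] / [γz sinβ cosβ].
γz = 19.4·5.8 = 112.52 kN/m²
Numerator = 8.3 + 112.52·cos²35.8°·tan27.8° = 8.3 + 112.52·0.6578·0.5272 = 47.325 kPa
Denominator = 112.52·sin35.8°·cos35.8° = 112.52·0.5850·0.8111 = 53.384 kPa
FS = 47.325 / 53.384 = 0.887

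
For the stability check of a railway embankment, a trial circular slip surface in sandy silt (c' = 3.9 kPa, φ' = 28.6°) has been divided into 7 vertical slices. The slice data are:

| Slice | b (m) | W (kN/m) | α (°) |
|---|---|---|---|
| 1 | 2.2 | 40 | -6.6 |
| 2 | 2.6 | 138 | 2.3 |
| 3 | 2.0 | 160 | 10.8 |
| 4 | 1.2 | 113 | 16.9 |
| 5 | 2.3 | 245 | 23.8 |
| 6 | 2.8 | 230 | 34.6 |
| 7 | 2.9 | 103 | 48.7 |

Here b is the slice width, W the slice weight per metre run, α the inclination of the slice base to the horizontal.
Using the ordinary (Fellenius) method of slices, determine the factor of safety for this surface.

Ordinary method of slices: FS = Σ[c'·Δl_i + (W_i cosα_i)·tanφ'] / Σ W_i sinα_i, with Δl_i = b_i / cosα_i.
Slice 1: Δl = 2.2/cos(-6.6°) = 2.215 m; N'_1 = 40·cos(-6.6°) = 39.7; c'Δl = 8.64; W sinα = -4.6
Slice 2: Δl = 2.6/cos2.3° = 2.602 m; N'_2 = 138·cos2.3° = 137.9; c'Δl = 10.15; W sinα = 5.5
Slice 3: Δl = 2.0/cos10.8° = 2.036 m; N'_3 = 160·cos10.8° = 157.2; c'Δl = 7.94; W sinα = 30.0
Slice 4: Δl = 1.2/cos16.9° = 1.254 m; N'_4 = 113·cos16.9° = 108.1; c'Δl = 4.89; W sinα = 32.8
Slice 5: Δl = 2.3/cos23.8° = 2.514 m; N'_5 = 245·cos23.8° = 224.2; c'Δl = 9.80; W sinα = 98.9
Slice 6: Δl = 2.8/cos34.6° = 3.402 m; N'_6 = 230·cos34.6° = 189.3; c'Δl = 13.27; W sinα = 130.6
Slice 7: Δl = 2.9/cos48.7° = 4.394 m; N'_7 = 103·cos48.7° = 68.0; c'Δl = 17.14; W sinα = 77.4
Σc'Δl = 71.8 kN/m; ΣN' = 924.4 kN/m; ΣW sinα = 370.6 kN/m
Resisting = 71.8 + 924.4·tan28.6° = 71.8 + 504.0 = 575.8 kN/m
FS = 575.8 / 370.6 = 1.554

FS = 1.55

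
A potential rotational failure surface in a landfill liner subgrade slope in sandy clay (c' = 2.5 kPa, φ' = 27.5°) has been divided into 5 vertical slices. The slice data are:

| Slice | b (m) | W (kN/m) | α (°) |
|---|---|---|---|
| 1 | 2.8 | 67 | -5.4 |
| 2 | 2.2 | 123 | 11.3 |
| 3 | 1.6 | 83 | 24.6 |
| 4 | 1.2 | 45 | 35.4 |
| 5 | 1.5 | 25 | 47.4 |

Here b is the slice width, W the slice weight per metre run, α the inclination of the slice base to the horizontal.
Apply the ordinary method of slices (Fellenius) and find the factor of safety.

Ordinary method of slices: FS = Σ[c'·Δl_i + (W_i cosα_i)·tanφ'] / Σ W_i sinα_i, with Δl_i = b_i / cosα_i.
Slice 1: Δl = 2.8/cos(-5.4°) = 2.812 m; N'_1 = 67·cos(-5.4°) = 66.7; c'Δl = 7.03; W sinα = -6.3
Slice 2: Δl = 2.2/cos11.3° = 2.243 m; N'_2 = 123·cos11.3° = 120.6; c'Δl = 5.61; W sinα = 24.1
Slice 3: Δl = 1.6/cos24.6° = 1.760 m; N'_3 = 83·cos24.6° = 75.5; c'Δl = 4.40; W sinα = 34.6
Slice 4: Δl = 1.2/cos35.4° = 1.472 m; N'_4 = 45·cos35.4° = 36.7; c'Δl = 3.68; W sinα = 26.1
Slice 5: Δl = 1.5/cos47.4° = 2.216 m; N'_5 = 25·cos47.4° = 16.9; c'Δl = 5.54; W sinα = 18.4
Σc'Δl = 26.3 kN/m; ΣN' = 316.4 kN/m; ΣW sinα = 96.8 kN/m
Resisting = 26.3 + 316.4·tan27.5° = 26.3 + 164.7 = 191.0 kN/m
FS = 191.0 / 96.8 = 1.972

FS = 1.97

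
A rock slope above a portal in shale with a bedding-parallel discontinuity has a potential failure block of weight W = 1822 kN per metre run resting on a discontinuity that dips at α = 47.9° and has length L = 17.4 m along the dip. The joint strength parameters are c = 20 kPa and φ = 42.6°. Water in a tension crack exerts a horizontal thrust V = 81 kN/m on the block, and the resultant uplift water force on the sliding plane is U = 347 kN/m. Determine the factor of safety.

FS = 0.78

Resolving the block weight along and normal to the plane and applying the Mohr–Coulomb strength on the joint:
N' = W cosα − U − V sinα = 1822·cos47.9° − 347 − 81·sin47.9° = 814.4 kN/m
Driving force T = W sinα + V cosα = 1822·sin47.9° + 81·cos47.9° = 1406.2 kN/m
Resisting force R = c·L + N'·tanφ = 20·17.4 + 814.4·tan42.6° = 348.0 + 748.9 = 1096.9 kN/m
FS = R / T = 1096.9 / 1406.2 = 0.780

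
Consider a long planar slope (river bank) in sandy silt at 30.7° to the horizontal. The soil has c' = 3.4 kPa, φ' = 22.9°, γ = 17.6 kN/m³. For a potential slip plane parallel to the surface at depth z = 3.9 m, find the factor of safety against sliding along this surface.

FS = 0.82

For an infinite slope with a slip plane parallel to the surface (no pore pressure): FS = [c' + γz cos²β tanφ'] / [γz sinβ cosβ].
γz = 17.6·3.9 = 68.64 kN/m²
Numerator = 3.4 + 68.64·cos²30.7°·tan22.9° = 3.4 + 68.64·0.7393·0.4224 = 24.837 kPa
Denominator = 68.64·sin30.7°·cos30.7° = 68.64·0.5105·0.8599 = 30.132 kPa
FS = 24.837 / 30.132 = 0.824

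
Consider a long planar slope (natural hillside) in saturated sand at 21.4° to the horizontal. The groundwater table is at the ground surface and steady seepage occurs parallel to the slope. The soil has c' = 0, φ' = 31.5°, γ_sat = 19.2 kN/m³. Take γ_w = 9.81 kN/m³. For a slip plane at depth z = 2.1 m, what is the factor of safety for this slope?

FS = 0.76

With seepage parallel to the slope and the water table at the surface, the effective normal stress on the slip plane uses the buoyant unit weight γ' = γ_sat − γ_w while the driving shear stress uses γ_sat:
FS = [c' + γ' z cos²β tanφ'] / [γ_sat z sinβ cosβ]
(For c' = 0 this reduces to FS = (γ'/γ_sat)·tanφ'/tanβ.)
γ' = 19.2 − 9.81 = 9.39 kN/m³
Numerator = 0.0 + 9.39·2.1·cos²21.4°·tan31.5° = 0.0 + 9.39·2.1·0.8669·0.6128 = 10.475 kPa
Denominator = 19.2·2.1·sin21.4°·cos21.4° = 19.2·2.1·0.3649·0.9311 = 13.698 kPa
FS = 10.475 / 13.698 = 0.765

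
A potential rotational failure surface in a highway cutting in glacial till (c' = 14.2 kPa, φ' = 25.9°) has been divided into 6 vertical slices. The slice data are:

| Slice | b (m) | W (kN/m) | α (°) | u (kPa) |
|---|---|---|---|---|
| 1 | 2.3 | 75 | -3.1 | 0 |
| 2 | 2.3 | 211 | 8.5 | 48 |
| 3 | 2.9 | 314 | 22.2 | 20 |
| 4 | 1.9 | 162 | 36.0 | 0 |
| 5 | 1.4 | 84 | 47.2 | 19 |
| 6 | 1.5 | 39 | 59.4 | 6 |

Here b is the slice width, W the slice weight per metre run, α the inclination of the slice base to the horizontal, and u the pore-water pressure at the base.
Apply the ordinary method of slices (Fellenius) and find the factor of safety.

FS = 1.43

Ordinary method of slices: FS = Σ[c'·Δl_i + (W_i cosα_i − u_i·Δl_i)·tanφ'] / Σ W_i sinα_i, with Δl_i = b_i / cosα_i.
Slice 1: Δl = 2.3/cos(-3.1°) = 2.303 m; N'_1 = 75·cos(-3.1°) − 0·2.303 = 74.9; c'Δl = 32.71; W sinα = -4.1
Slice 2: Δl = 2.3/cos8.5° = 2.326 m; N'_2 = 211·cos8.5° − 48·2.326 = 97.1; c'Δl = 33.02; W sinα = 31.2
Slice 3: Δl = 2.9/cos22.2° = 3.132 m; N'_3 = 314·cos22.2° − 20·3.132 = 228.1; c'Δl = 44.48; W sinα = 118.6
Slice 4: Δl = 1.9/cos36.0° = 2.349 m; N'_4 = 162·cos36.0° − 0·2.349 = 131.1; c'Δl = 33.35; W sinα = 95.2
Slice 5: Δl = 1.4/cos47.2° = 2.061 m; N'_5 = 84·cos47.2° − 19·2.061 = 17.9; c'Δl = 29.26; W sinα = 61.6
Slice 6: Δl = 1.5/cos59.4° = 2.947 m; N'_6 = 39·cos59.4° − 6·2.947 = 2.2; c'Δl = 41.84; W sinα = 33.6
Σc'Δl = 214.7 kN/m; ΣN' = 551.2 kN/m; ΣW sinα = 336.2 kN/m
Resisting = 214.7 + 551.2·tan25.9° = 214.7 + 267.6 = 482.3 kN/m
FS = 482.3 / 336.2 = 1.435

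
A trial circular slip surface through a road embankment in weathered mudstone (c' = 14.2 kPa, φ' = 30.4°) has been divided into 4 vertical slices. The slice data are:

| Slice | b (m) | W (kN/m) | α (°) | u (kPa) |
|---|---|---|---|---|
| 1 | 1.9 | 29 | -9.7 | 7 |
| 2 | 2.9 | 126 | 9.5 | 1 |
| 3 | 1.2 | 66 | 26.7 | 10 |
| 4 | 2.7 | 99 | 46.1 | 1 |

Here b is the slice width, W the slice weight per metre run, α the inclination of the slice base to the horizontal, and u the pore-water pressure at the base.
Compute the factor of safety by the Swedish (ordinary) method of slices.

FS = 2.47

Ordinary method of slices: FS = Σ[c'·Δl_i + (W_i cosα_i − u_i·Δl_i)·tanφ'] / Σ W_i sinα_i, with Δl_i = b_i / cosα_i.
Slice 1: Δl = 1.9/cos(-9.7°) = 1.928 m; N'_1 = 29·cos(-9.7°) − 7·1.928 = 15.1; c'Δl = 27.37; W sinα = -4.9
Slice 2: Δl = 2.9/cos9.5° = 2.940 m; N'_2 = 126·cos9.5° − 1·2.940 = 121.3; c'Δl = 41.75; W sinα = 20.8
Slice 3: Δl = 1.2/cos26.7° = 1.343 m; N'_3 = 66·cos26.7° − 10·1.343 = 45.5; c'Δl = 19.07; W sinα = 29.7
Slice 4: Δl = 2.7/cos46.1° = 3.894 m; N'_4 = 99·cos46.1° − 1·3.894 = 64.8; c'Δl = 55.29; W sinα = 71.3
Σc'Δl = 143.5 kN/m; ΣN' = 246.7 kN/m; ΣW sinα = 116.9 kN/m
Resisting = 143.5 + 246.7·tan30.4° = 143.5 + 144.7 = 288.2 kN/m
FS = 288.2 / 116.9 = 2.466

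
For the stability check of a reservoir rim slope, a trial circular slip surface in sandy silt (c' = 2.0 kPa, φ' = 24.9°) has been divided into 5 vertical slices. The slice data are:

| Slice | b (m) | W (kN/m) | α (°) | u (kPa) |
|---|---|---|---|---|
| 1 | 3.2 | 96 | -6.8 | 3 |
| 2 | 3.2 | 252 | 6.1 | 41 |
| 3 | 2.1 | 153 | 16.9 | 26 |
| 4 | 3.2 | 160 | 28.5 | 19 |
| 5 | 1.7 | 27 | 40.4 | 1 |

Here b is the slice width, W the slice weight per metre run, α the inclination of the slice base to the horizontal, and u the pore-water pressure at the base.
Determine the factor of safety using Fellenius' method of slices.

FS = 1.35

Ordinary method of slices: FS = Σ[c'·Δl_i + (W_i cosα_i − u_i·Δl_i)·tanφ'] / Σ W_i sinα_i, with Δl_i = b_i / cosα_i.
Slice 1: Δl = 3.2/cos(-6.8°) = 3.223 m; N'_1 = 96·cos(-6.8°) − 3·3.223 = 85.7; c'Δl = 6.45; W sinα = -11.4
Slice 2: Δl = 3.2/cos6.1° = 3.218 m; N'_2 = 252·cos6.1° − 41·3.218 = 118.6; c'Δl = 6.44; W sinα = 26.8
Slice 3: Δl = 2.1/cos16.9° = 2.195 m; N'_3 = 153·cos16.9° − 26·2.195 = 89.3; c'Δl = 4.39; W sinα = 44.5
Slice 4: Δl = 3.2/cos28.5° = 3.641 m; N'_4 = 160·cos28.5° − 19·3.641 = 71.4; c'Δl = 7.28; W sinα = 76.3
Slice 5: Δl = 1.7/cos40.4° = 2.232 m; N'_5 = 27·cos40.4° − 1·2.232 = 18.3; c'Δl = 4.46; W sinα = 17.5
Σc'Δl = 29.0 kN/m; ΣN' = 383.4 kN/m; ΣW sinα = 153.7 kN/m
Resisting = 29.0 + 383.4·tan24.9° = 29.0 + 178.0 = 207.0 kN/m
FS = 207.0 / 153.7 = 1.346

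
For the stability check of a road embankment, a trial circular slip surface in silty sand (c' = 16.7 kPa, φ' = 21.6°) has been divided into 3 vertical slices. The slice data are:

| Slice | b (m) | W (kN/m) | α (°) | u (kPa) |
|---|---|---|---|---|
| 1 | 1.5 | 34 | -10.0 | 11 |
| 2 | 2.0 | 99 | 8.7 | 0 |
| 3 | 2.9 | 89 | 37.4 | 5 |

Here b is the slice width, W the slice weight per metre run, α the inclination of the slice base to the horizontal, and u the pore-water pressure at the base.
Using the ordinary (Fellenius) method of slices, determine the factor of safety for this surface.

FS = 2.95

Ordinary method of slices: FS = Σ[c'·Δl_i + (W_i cosα_i − u_i·Δl_i)·tanφ'] / Σ W_i sinα_i, with Δl_i = b_i / cosα_i.
Slice 1: Δl = 1.5/cos(-10.0°) = 1.523 m; N'_1 = 34·cos(-10.0°) − 11·1.523 = 16.7; c'Δl = 25.44; W sinα = -5.9
Slice 2: Δl = 2.0/cos8.7° = 2.023 m; N'_2 = 99·cos8.7° − 0·2.023 = 97.9; c'Δl = 33.79; W sinα = 15.0
Slice 3: Δl = 2.9/cos37.4° = 3.650 m; N'_3 = 89·cos37.4° − 5·3.650 = 52.5; c'Δl = 60.96; W sinα = 54.1
Σc'Δl = 120.2 kN/m; ΣN' = 167.0 kN/m; ΣW sinα = 63.1 kN/m
Resisting = 120.2 + 167.0·tan21.6° = 120.2 + 66.1 = 186.3 kN/m
FS = 186.3 / 63.1 = 2.952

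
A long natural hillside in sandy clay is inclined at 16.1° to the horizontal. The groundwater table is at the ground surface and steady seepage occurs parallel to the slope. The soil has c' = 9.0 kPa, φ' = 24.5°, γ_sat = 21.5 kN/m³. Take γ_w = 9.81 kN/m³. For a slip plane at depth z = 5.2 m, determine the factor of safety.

With seepage parallel to the slope and the water table at the surface, the effective normal stress on the slip plane uses the buoyant unit weight γ' = γ_sat − γ_w while the driving shear stress uses γ_sat:
FS = [c' + γ' z cos²β tanφ'] / [γ_sat z sinβ cosβ]
γ' = 21.5 − 9.81 = 11.69 kN/m³
Numerator = 9.0 + 11.69·5.2·cos²16.1°·tan24.5° = 9.0 + 11.69·5.2·0.9231·0.4557 = 34.572 kPa
Denominator = 21.5·5.2·sin16.1°·cos16.1° = 21.5·5.2·0.2773·0.9608 = 29.788 kPa
FS = 34.572 / 29.788 = 1.161

FS = 1.16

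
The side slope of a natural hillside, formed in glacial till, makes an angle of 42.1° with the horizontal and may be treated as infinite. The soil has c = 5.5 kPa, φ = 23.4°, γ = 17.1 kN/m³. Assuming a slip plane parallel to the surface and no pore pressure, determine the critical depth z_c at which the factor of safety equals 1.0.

z_c = 1.24 m

Setting FS = 1.00 in FS = [c + γz cos²β tanφ] / [γz sinβ cosβ] and solving for z:
z = c / [γ cosβ (FS·sinβ − cosβ·tanφ)]
  = 5.5 / [17.1·cos42.1°·(1.00·sin42.1° − cos42.1°·tan23.4°)]
  = 5.5 / [17.1·0.7420·(1.00·0.6704 − 0.7420·0.4327)]
  = 5.5 / 4.4324 = 1.241 m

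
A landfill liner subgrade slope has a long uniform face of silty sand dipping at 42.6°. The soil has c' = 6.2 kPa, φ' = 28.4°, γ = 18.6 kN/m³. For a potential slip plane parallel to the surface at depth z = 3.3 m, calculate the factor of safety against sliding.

For an infinite slope with a slip plane parallel to the surface (no pore pressure): FS = [c' + γz cos²β tanφ'] / [γz sinβ cosβ].
γz = 18.6·3.3 = 61.38 kN/m²
Numerator = 6.2 + 61.38·cos²42.6°·tan28.4° = 6.2 + 61.38·0.5418·0.5407 = 24.183 kPa
Denominator = 61.38·sin42.6°·cos42.6° = 61.38·0.6769·0.7361 = 30.582 kPa
FS = 24.183 / 30.582 = 0.791

FS = 0.79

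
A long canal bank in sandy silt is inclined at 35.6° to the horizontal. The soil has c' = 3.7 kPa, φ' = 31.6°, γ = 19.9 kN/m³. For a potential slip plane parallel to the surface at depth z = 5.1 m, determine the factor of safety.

For an infinite slope with a slip plane parallel to the surface (no pore pressure): FS = [c' + γz cos²β tanφ'] / [γz sinβ cosβ].
γz = 19.9·5.1 = 101.49 kN/m²
Numerator = 3.7 + 101.49·cos²35.6°·tan31.6° = 3.7 + 101.49·0.6611·0.6152 = 44.979 kPa
Denominator = 101.49·sin35.6°·cos35.6° = 101.49·0.5821·0.8131 = 48.038 kPa
FS = 44.979 / 48.038 = 0.936

FS = 0.94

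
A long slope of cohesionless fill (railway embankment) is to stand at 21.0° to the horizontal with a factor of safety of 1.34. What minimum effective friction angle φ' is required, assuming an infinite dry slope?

FS = tanφ'/tanβ ⇒ tanφ' = FS · tanβ = 1.34 · tan21.0° = 0.5144
φ' = arctan(0.5144) = 27.22°

φ' = 27.2°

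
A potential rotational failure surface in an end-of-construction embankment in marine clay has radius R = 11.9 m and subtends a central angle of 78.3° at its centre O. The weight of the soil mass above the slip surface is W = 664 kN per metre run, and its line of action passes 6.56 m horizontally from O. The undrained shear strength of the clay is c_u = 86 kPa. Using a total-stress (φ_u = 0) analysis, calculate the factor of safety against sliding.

FS = 3.82

Taking moments about the centre O, the resisting moment is provided by the undrained shear strength acting along the arc:
Arc length L_a = R·θ = 11.9·(78.3°·π/180) = 11.9·1.3666 = 16.26 m
M_R = c_u·L_a·R = 86·16.26·11.9 = 16643.0 kN·m/m
M_D = W·d = 664·6.56 = 4355.8 kN·m/m
FS = M_R / M_D = 16643.0 / 4355.8 = 3.821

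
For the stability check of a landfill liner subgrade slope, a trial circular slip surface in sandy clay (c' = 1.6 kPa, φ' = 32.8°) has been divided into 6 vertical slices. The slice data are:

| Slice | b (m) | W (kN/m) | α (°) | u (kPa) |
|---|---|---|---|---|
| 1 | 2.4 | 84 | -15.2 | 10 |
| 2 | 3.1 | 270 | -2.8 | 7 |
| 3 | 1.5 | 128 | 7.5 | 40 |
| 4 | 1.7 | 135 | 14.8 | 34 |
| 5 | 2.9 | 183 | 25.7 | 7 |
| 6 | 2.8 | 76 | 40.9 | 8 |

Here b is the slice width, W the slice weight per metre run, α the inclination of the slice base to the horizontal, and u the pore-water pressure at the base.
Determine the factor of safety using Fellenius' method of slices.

FS = 2.89

Ordinary method of slices: FS = Σ[c'·Δl_i + (W_i cosα_i − u_i·Δl_i)·tanφ'] / Σ W_i sinα_i, with Δl_i = b_i / cosα_i.
Slice 1: Δl = 2.4/cos(-15.2°) = 2.487 m; N'_1 = 84·cos(-15.2°) − 10·2.487 = 56.2; c'Δl = 3.98; W sinα = -22.0
Slice 2: Δl = 3.1/cos(-2.8°) = 3.104 m; N'_2 = 270·cos(-2.8°) − 7·3.104 = 248.0; c'Δl = 4.97; W sinα = -13.2
Slice 3: Δl = 1.5/cos7.5° = 1.513 m; N'_3 = 128·cos7.5° − 40·1.513 = 66.4; c'Δl = 2.42; W sinα = 16.7
Slice 4: Δl = 1.7/cos14.8° = 1.758 m; N'_4 = 135·cos14.8° − 34·1.758 = 70.7; c'Δl = 2.81; W sinα = 34.5
Slice 5: Δl = 2.9/cos25.7° = 3.218 m; N'_5 = 183·cos25.7° − 7·3.218 = 142.4; c'Δl = 5.15; W sinα = 79.4
Slice 6: Δl = 2.8/cos40.9° = 3.704 m; N'_6 = 76·cos40.9° − 8·3.704 = 27.8; c'Δl = 5.93; W sinα = 49.8
Σc'Δl = 25.3 kN/m; ΣN' = 611.4 kN/m; ΣW sinα = 145.1 kN/m
Resisting = 25.3 + 611.4·tan32.8° = 25.3 + 394.1 = 419.3 kN/m
FS = 419.3 / 145.1 = 2.890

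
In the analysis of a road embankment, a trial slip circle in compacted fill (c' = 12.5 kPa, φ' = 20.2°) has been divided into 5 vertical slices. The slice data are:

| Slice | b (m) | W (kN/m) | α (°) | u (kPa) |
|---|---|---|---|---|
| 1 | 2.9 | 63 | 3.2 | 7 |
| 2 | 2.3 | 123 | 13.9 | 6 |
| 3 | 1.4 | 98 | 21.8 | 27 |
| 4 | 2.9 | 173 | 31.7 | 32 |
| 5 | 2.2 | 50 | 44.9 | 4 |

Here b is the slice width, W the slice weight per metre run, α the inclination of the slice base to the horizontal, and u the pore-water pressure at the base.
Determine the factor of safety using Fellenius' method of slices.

FS = 1.34

Ordinary method of slices: FS = Σ[c'·Δl_i + (W_i cosα_i − u_i·Δl_i)·tanφ'] / Σ W_i sinα_i, with Δl_i = b_i / cosα_i.
Slice 1: Δl = 2.9/cos3.2° = 2.905 m; N'_1 = 63·cos3.2° − 7·2.905 = 42.6; c'Δl = 36.31; W sinα = 3.5
Slice 2: Δl = 2.3/cos13.9° = 2.369 m; N'_2 = 123·cos13.9° − 6·2.369 = 105.2; c'Δl = 29.62; W sinα = 29.5
Slice 3: Δl = 1.4/cos21.8° = 1.508 m; N'_3 = 98·cos21.8° − 27·1.508 = 50.3; c'Δl = 18.85; W sinα = 36.4
Slice 4: Δl = 2.9/cos31.7° = 3.409 m; N'_4 = 173·cos31.7° − 32·3.409 = 38.1; c'Δl = 42.61; W sinα = 90.9
Slice 5: Δl = 2.2/cos44.9° = 3.106 m; N'_5 = 50·cos44.9° − 4·3.106 = 23.0; c'Δl = 38.82; W sinα = 35.3
Σc'Δl = 166.2 kN/m; ΣN' = 259.1 kN/m; ΣW sinα = 195.7 kN/m
Resisting = 166.2 + 259.1·tan20.2° = 166.2 + 95.3 = 261.5 kN/m
FS = 261.5 / 195.7 = 1.337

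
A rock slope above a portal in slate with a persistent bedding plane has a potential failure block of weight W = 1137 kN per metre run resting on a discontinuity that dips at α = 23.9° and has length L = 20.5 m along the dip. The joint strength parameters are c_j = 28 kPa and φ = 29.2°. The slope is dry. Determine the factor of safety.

FS = 2.51

Resolving the block weight along and normal to the plane and applying the Mohr–Coulomb strength on the joint:
N' = W cosα = 1137·cos23.9° = 1039.5 kN/m
Driving force T = W sinα = 1137·sin23.9° = 460.6 kN/m
Resisting force R = c_j·L + N'·tanφ = 28·20.5 + 1039.5·tan29.2° = 574.0 + 581.0 = 1155.0 kN/m
FS = R / T = 1155.0 / 460.6 = 2.507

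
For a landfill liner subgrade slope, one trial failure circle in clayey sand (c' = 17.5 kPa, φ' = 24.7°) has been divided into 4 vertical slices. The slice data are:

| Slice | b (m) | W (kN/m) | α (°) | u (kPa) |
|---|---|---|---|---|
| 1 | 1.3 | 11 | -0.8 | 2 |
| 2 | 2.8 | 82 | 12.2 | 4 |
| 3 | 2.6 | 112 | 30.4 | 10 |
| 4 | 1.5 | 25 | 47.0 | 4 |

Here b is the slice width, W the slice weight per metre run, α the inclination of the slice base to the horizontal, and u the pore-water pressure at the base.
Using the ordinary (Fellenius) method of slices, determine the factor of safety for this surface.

FS = 2.54

Ordinary method of slices: FS = Σ[c'·Δl_i + (W_i cosα_i − u_i·Δl_i)·tanφ'] / Σ W_i sinα_i, with Δl_i = b_i / cosα_i.
Slice 1: Δl = 1.3/cos(-0.8°) = 1.300 m; N'_1 = 11·cos(-0.8°) − 2·1.300 = 8.4; c'Δl = 22.75; W sinα = -0.2
Slice 2: Δl = 2.8/cos12.2° = 2.865 m; N'_2 = 82·cos12.2° − 4·2.865 = 68.7; c'Δl = 50.13; W sinα = 17.3
Slice 3: Δl = 2.6/cos30.4° = 3.014 m; N'_3 = 112·cos30.4° − 10·3.014 = 66.5; c'Δl = 52.75; W sinα = 56.7
Slice 4: Δl = 1.5/cos47.0° = 2.199 m; N'_4 = 25·cos47.0° − 4·2.199 = 8.3; c'Δl = 38.49; W sinα = 18.3
Σc'Δl = 164.1 kN/m; ΣN' = 151.8 kN/m; ΣW sinα = 92.1 kN/m
Resisting = 164.1 + 151.8·tan24.7° = 164.1 + 69.8 = 233.9 kN/m
FS = 233.9 / 92.1 = 2.539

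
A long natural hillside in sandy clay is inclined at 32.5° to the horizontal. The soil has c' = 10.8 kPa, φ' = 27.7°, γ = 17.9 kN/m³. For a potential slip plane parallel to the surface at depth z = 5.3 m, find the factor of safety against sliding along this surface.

For an infinite slope with a slip plane parallel to the surface (no pore pressure): FS = [c' + γz cos²β tanφ'] / [γz sinβ cosβ].
γz = 17.9·5.3 = 94.87 kN/m²
Numerator = 10.8 + 94.87·cos²32.5°·tan27.7° = 10.8 + 94.87·0.7113·0.5250 = 46.229 kPa
Denominator = 94.87·sin32.5°·cos32.5° = 94.87·0.5373·0.8434 = 42.991 kPa
FS = 46.229 / 42.991 = 1.075

FS = 1.08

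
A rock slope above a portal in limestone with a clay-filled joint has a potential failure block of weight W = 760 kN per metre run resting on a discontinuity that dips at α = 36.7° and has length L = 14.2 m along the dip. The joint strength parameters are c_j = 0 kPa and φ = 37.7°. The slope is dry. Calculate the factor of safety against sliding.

Resolving the block weight along and normal to the plane and applying the Mohr–Coulomb strength on the joint:
N' = W cosα = 760·cos36.7° = 609.3 kN/m
Driving force T = W sinα = 760·sin36.7° = 454.2 kN/m
Resisting force R = c_j·L + N'·tanφ = 0·14.2 + 609.3·tan37.7° = 0.0 + 471.0 = 471.0 kN/m
FS = R / T = 471.0 / 454.2 = 1.037

FS = 1.04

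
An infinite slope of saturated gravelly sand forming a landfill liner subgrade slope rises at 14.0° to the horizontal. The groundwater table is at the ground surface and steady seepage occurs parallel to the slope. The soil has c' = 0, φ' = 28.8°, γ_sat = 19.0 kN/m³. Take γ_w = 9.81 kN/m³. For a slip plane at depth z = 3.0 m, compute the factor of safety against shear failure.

FS = 1.07

With seepage parallel to the slope and the water table at the surface, the effective normal stress on the slip plane uses the buoyant unit weight γ' = γ_sat − γ_w while the driving shear stress uses γ_sat:
FS = [c' + γ' z cos²β tanφ'] / [γ_sat z sinβ cosβ]
(For c' = 0 this reduces to FS = (γ'/γ_sat)·tanφ'/tanβ.)
γ' = 19.0 − 9.81 = 9.19 kN/m³
Numerator = 0.0 + 9.19·3.0·cos²14.0°·tan28.8° = 0.0 + 9.19·3.0·0.9415·0.5498 = 14.270 kPa
Denominator = 19.0·3.0·sin14.0°·cos14.0° = 19.0·3.0·0.2419·0.9703 = 13.380 kPa
FS = 14.270 / 13.380 = 1.066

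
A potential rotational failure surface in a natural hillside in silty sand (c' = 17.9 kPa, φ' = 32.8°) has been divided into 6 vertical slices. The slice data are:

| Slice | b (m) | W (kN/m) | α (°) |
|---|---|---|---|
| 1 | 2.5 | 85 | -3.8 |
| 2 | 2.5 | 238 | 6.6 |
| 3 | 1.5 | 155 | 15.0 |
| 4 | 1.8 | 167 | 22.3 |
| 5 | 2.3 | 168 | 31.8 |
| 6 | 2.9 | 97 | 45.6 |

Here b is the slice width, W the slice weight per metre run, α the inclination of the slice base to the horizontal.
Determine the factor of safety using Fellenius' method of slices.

Ordinary method of slices: FS = Σ[c'·Δl_i + (W_i cosα_i)·tanφ'] / Σ W_i sinα_i, with Δl_i = b_i / cosα_i.
Slice 1: Δl = 2.5/cos(-3.8°) = 2.506 m; N'_1 = 85·cos(-3.8°) = 84.8; c'Δl = 44.85; W sinα = -5.6
Slice 2: Δl = 2.5/cos6.6° = 2.517 m; N'_2 = 238·cos6.6° = 236.4; c'Δl = 45.05; W sinα = 27.4
Slice 3: Δl = 1.5/cos15.0° = 1.553 m; N'_3 = 155·cos15.0° = 149.7; c'Δl = 27.80; W sinα = 40.1
Slice 4: Δl = 1.8/cos22.3° = 1.946 m; N'_4 = 167·cos22.3° = 154.5; c'Δl = 34.82; W sinα = 63.4
Slice 5: Δl = 2.3/cos31.8° = 2.706 m; N'_5 = 168·cos31.8° = 142.8; c'Δl = 48.44; W sinα = 88.5
Slice 6: Δl = 2.9/cos45.6° = 4.145 m; N'_6 = 97·cos45.6° = 67.9; c'Δl = 74.19; W sinα = 69.3
Σc'Δl = 275.2 kN/m; ΣN' = 836.1 kN/m; ΣW sinα = 283.0 kN/m
Resisting = 275.2 + 836.1·tan32.8° = 275.2 + 538.8 = 814.0 kN/m
FS = 814.0 / 283.0 = 2.876

FS = 2.88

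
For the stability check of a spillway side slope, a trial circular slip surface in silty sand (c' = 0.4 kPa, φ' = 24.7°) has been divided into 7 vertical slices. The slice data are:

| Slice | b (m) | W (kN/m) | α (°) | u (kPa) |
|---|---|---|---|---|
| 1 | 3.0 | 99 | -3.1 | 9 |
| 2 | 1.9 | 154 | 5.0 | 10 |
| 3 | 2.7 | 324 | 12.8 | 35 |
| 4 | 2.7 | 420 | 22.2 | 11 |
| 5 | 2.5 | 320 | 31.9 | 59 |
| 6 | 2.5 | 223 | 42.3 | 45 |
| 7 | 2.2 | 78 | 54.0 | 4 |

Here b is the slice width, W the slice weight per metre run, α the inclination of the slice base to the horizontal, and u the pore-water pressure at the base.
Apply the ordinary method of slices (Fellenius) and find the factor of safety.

Ordinary method of slices: FS = Σ[c'·Δl_i + (W_i cosα_i − u_i·Δl_i)·tanφ'] / Σ W_i sinα_i, with Δl_i = b_i / cosα_i.
Slice 1: Δl = 3.0/cos(-3.1°) = 3.004 m; N'_1 = 99·cos(-3.1°) − 9·3.004 = 71.8; c'Δl = 1.20; W sinα = -5.4
Slice 2: Δl = 1.9/cos5.0° = 1.907 m; N'_2 = 154·cos5.0° − 10·1.907 = 134.3; c'Δl = 0.76; W sinα = 13.4
Slice 3: Δl = 2.7/cos12.8° = 2.769 m; N'_3 = 324·cos12.8° − 35·2.769 = 219.0; c'Δl = 1.11; W sinα = 71.8
Slice 4: Δl = 2.7/cos22.2° = 2.916 m; N'_4 = 420·cos22.2° − 11·2.916 = 356.8; c'Δl = 1.17; W sinα = 158.7
Slice 5: Δl = 2.5/cos31.9° = 2.945 m; N'_5 = 320·cos31.9° − 59·2.945 = 97.9; c'Δl = 1.18; W sinα = 169.1
Slice 6: Δl = 2.5/cos42.3° = 3.380 m; N'_6 = 223·cos42.3° − 45·3.380 = 12.8; c'Δl = 1.35; W sinα = 150.1
Slice 7: Δl = 2.2/cos54.0° = 3.743 m; N'_7 = 78·cos54.0° − 4·3.743 = 30.9; c'Δl = 1.50; W sinα = 63.1
Σc'Δl = 8.3 kN/m; ΣN' = 923.6 kN/m; ΣW sinα = 620.8 kN/m
Resisting = 8.3 + 923.6·tan24.7° = 8.3 + 424.8 = 433.1 kN/m
FS = 433.1 / 620.8 = 0.698

FS = 0.70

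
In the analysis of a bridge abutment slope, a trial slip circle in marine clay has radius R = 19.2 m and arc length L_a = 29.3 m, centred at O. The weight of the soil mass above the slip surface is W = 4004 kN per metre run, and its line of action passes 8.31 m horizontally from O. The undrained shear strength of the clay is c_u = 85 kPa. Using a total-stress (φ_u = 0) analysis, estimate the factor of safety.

FS = 1.44

Taking moments about the centre O, the resisting moment is provided by the undrained shear strength acting along the arc:
M_R = c_u·L_a·R = 85·29.30·19.2 = 47817.6 kN·m/m
M_D = W·d = 4004·8.31 = 33273.2 kN·m/m
FS = M_R / M_D = 47817.6 / 33273.2 = 1.437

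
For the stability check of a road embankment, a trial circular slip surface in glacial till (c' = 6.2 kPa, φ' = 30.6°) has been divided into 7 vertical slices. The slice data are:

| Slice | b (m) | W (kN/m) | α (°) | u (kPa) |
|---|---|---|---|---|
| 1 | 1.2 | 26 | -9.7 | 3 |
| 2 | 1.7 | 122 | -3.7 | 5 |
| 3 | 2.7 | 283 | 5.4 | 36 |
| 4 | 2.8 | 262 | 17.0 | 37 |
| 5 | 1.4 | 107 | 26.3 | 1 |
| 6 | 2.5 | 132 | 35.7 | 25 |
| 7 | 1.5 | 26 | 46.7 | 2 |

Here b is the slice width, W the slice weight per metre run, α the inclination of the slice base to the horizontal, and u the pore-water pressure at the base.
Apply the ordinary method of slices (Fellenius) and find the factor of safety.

FS = 1.92

Ordinary method of slices: FS = Σ[c'·Δl_i + (W_i cosα_i − u_i·Δl_i)·tanφ'] / Σ W_i sinα_i, with Δl_i = b_i / cosα_i.
Slice 1: Δl = 1.2/cos(-9.7°) = 1.217 m; N'_1 = 26·cos(-9.7°) − 3·1.217 = 22.0; c'Δl = 7.55; W sinα = -4.4
Slice 2: Δl = 1.7/cos(-3.7°) = 1.704 m; N'_2 = 122·cos(-3.7°) − 5·1.704 = 113.2; c'Δl = 10.56; W sinα = -7.9
Slice 3: Δl = 2.7/cos5.4° = 2.712 m; N'_3 = 283·cos5.4° − 36·2.712 = 184.1; c'Δl = 16.81; W sinα = 26.6
Slice 4: Δl = 2.8/cos17.0° = 2.928 m; N'_4 = 262·cos17.0° − 37·2.928 = 142.2; c'Δl = 18.15; W sinα = 76.6
Slice 5: Δl = 1.4/cos26.3° = 1.562 m; N'_5 = 107·cos26.3° − 1·1.562 = 94.4; c'Δl = 9.68; W sinα = 47.4
Slice 6: Δl = 2.5/cos35.7° = 3.079 m; N'_6 = 132·cos35.7° − 25·3.079 = 30.2; c'Δl = 19.09; W sinα = 77.0
Slice 7: Δl = 1.5/cos46.7° = 2.187 m; N'_7 = 26·cos46.7° − 2·2.187 = 13.5; c'Δl = 13.56; W sinα = 18.9
Σc'Δl = 95.4 kN/m; ΣN' = 599.6 kN/m; ΣW sinα = 234.3 kN/m
Resisting = 95.4 + 599.6·tan30.6° = 95.4 + 354.6 = 450.0 kN/m
FS = 450.0 / 234.3 = 1.920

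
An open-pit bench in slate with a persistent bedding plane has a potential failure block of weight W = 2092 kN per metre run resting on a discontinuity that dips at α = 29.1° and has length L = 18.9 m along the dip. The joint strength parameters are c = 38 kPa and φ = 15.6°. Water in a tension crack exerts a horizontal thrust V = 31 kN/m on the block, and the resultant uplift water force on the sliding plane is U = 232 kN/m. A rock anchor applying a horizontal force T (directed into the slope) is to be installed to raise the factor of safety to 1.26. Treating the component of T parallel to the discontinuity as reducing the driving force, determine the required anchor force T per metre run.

Resolving forces along and normal to the sliding plane, with the horizontal anchor force T adding T·sinα to the effective normal force and T·cosα acting up the plane against the driving force:
FS = [cL + (W cosα − U − V sinα + T sinα) tanφ] / [W sinα + V cosα − T cosα]
Without the anchor: N' = 1580.9 kN/m, driving T_d = 1044.5 kN/m, resisting R = 38·18.9 + 1580.9·tan15.6° = 1159.6 kN/m, FS = 1.11.
Setting FS = 1.26 and solving for T:
1.26·(1044.5 − T cos29.1°) = 1159.6 + T sin29.1°·tan15.6°
T·(sin29.1°·tan15.6° + 1.26·cos29.1°) = 1.26·1044.5 − 1159.6
T·(0.4863·0.2792 + 1.26·0.8738) = 1316.1 − 1159.6 = 156.5
T·1.2367 = 156.5
T = 126.5 kN/m

T = 127 kN/m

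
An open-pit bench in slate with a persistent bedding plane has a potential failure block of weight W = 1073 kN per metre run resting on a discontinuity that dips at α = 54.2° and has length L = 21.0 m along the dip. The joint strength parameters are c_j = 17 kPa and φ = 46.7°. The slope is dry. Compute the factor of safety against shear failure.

Resolving the block weight along and normal to the plane and applying the Mohr–Coulomb strength on the joint:
N' = W cosα = 1073·cos54.2° = 627.7 kN/m
Driving force T = W sinα = 1073·sin54.2° = 870.3 kN/m
Resisting force R = c_j·L + N'·tanφ = 17·21.0 + 627.7·tan46.7° = 357.0 + 666.1 = 1023.1 kN/m
FS = R / T = 1023.1 / 870.3 = 1.176

FS = 1.18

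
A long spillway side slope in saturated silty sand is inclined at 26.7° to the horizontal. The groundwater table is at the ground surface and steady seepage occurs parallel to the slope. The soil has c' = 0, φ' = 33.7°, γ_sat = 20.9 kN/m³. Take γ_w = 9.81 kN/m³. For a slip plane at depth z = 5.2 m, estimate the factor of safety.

With seepage parallel to the slope and the water table at the surface, the effective normal stress on the slip plane uses the buoyant unit weight γ' = γ_sat − γ_w while the driving shear stress uses γ_sat:
FS = [c' + γ' z cos²β tanφ'] / [γ_sat z sinβ cosβ]
(For c' = 0 this reduces to FS = (γ'/γ_sat)·tanφ'/tanβ.)
γ' = 20.9 − 9.81 = 11.09 kN/m³
Numerator = 0.0 + 11.09·5.2·cos²26.7°·tan33.7° = 0.0 + 11.09·5.2·0.7981·0.6669 = 30.695 kPa
Denominator = 20.9·5.2·sin26.7°·cos26.7° = 20.9·5.2·0.4493·0.8934 = 43.625 kPa
FS = 30.695 / 43.625 = 0.704

FS = 0.70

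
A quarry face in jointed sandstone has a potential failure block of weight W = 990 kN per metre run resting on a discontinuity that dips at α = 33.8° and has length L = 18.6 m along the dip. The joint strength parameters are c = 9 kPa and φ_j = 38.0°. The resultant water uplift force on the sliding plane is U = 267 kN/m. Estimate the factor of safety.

Resolving the block weight along and normal to the plane and applying the Mohr–Coulomb strength on the joint:
N' = W cosα − U = 990·cos33.8° − 267 = 555.7 kN/m
Driving force T = W sinα = 990·sin33.8° = 550.7 kN/m
Resisting force R = c·L + N'·tanφ_j = 9·18.6 + 555.7·tan38.0° = 167.4 + 434.1 = 601.5 kN/m
FS = R / T = 601.5 / 550.7 = 1.092

FS = 1.09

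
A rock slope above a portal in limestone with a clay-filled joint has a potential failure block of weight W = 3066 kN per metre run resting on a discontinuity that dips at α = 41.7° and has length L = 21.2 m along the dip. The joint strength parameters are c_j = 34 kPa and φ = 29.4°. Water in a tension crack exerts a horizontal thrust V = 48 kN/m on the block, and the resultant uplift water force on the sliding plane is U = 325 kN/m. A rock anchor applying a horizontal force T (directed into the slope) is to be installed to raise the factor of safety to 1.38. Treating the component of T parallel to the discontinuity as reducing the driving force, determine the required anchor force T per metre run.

Resolving forces along and normal to the sliding plane, with the horizontal anchor force T adding T·sinα to the effective normal force and T·cosα acting up the plane against the driving force:
FS = [c_jL + (W cosα − U − V sinα + T sinα) tanφ] / [W sinα + V cosα − T cosα]
Without the anchor: N' = 1932.3 kN/m, driving T_d = 2075.4 kN/m, resisting R = 34·21.2 + 1932.3·tan29.4° = 1809.6 kN/m, FS = 0.87.
Setting FS = 1.38 and solving for T:
1.38·(2075.4 − T cos41.7°) = 1809.6 + T sin41.7°·tan29.4°
T·(sin41.7°·tan29.4° + 1.38·cos41.7°) = 1.38·2075.4 − 1809.6
T·(0.6652·0.5635 + 1.38·0.7466) = 2864.1 − 1809.6 = 1054.5
T·1.4052 = 1054.5
T = 750.4 kN/m

T = 750 kN/m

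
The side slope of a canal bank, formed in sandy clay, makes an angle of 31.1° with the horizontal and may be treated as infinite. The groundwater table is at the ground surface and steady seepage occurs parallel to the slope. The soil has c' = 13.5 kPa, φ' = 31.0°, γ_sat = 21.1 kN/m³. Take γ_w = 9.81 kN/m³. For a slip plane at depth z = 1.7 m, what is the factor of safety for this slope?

With seepage parallel to the slope and the water table at the surface, the effective normal stress on the slip plane uses the buoyant unit weight γ' = γ_sat − γ_w while the driving shear stress uses γ_sat:
FS = [c' + γ' z cos²β tanφ'] / [γ_sat z sinβ cosβ]
γ' = 21.1 − 9.81 = 11.29 kN/m³
Numerator = 13.5 + 11.29·1.7·cos²31.1°·tan31.0° = 13.5 + 11.29·1.7·0.7332·0.6009 = 21.955 kPa
Denominator = 21.1·1.7·sin31.1°·cos31.1° = 21.1·1.7·0.5165·0.8563 = 15.865 kPa
FS = 21.955 / 15.865 = 1.384

FS = 1.38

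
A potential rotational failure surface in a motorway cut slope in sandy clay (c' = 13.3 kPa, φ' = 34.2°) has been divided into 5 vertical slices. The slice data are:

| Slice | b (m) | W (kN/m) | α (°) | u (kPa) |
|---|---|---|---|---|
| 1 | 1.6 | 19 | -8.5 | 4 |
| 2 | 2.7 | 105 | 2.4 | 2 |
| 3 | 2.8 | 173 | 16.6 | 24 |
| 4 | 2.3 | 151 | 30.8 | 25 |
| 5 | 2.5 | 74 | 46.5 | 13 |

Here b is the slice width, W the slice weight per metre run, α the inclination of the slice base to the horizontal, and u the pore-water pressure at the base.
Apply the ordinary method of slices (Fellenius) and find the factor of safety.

Ordinary method of slices: FS = Σ[c'·Δl_i + (W_i cosα_i − u_i·Δl_i)·tanφ'] / Σ W_i sinα_i, with Δl_i = b_i / cosα_i.
Slice 1: Δl = 1.6/cos(-8.5°) = 1.618 m; N'_1 = 19·cos(-8.5°) − 4·1.618 = 12.3; c'Δl = 21.52; W sinα = -2.8
Slice 2: Δl = 2.7/cos2.4° = 2.702 m; N'_2 = 105·cos2.4° − 2·2.702 = 99.5; c'Δl = 35.94; W sinα = 4.4
Slice 3: Δl = 2.8/cos16.6° = 2.922 m; N'_3 = 173·cos16.6° − 24·2.922 = 95.7; c'Δl = 38.86; W sinα = 49.4
Slice 4: Δl = 2.3/cos30.8° = 2.678 m; N'_4 = 151·cos30.8° − 25·2.678 = 62.8; c'Δl = 35.61; W sinα = 77.3
Slice 5: Δl = 2.5/cos46.5° = 3.632 m; N'_5 = 74·cos46.5° − 13·3.632 = 3.7; c'Δl = 48.30; W sinα = 53.7
Σc'Δl = 180.2 kN/m; ΣN' = 274.0 kN/m; ΣW sinα = 182.0 kN/m
Resisting = 180.2 + 274.0·tan34.2° = 180.2 + 186.2 = 366.4 kN/m
FS = 366.4 / 182.0 = 2.013

FS = 2.01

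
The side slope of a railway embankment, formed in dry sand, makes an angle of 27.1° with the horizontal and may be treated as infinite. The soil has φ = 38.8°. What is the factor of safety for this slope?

For a dry cohesionless infinite slope the factor of safety is FS = tanφ / tanβ.
FS = tan38.8° / tan27.1° = 0.8040 / 0.5117 = 1.571

FS = 1.57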